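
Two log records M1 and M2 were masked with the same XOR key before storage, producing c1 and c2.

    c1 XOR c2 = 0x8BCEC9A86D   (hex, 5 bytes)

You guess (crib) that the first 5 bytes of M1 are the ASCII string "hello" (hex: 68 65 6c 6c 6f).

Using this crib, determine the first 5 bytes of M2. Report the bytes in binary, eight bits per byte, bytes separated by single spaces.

11100011 10101011 10100101 11000100 00000010

Since c1 ⊕ c2 = M1 ⊕ M2, XORing with the guessed M1 bytes yields the corresponding M2 bytes: M2 = (c1 ⊕ c2) ⊕ M1.
10001011 ⊕ 01101000 = 11100011
11001110 ⊕ 01100101 = 10101011
11001001 ⊕ 01101100 = 10100101
10101000 ⊕ 01101100 = 11000100
01101101 ⊕ 01101111 = 00000010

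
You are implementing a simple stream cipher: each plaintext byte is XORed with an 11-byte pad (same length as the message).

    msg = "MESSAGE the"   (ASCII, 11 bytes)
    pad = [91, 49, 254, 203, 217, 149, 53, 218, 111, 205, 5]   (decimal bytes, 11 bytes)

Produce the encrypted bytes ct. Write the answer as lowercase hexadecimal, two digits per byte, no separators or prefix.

4d XOR 5b = 16
45 XOR 31 = 74
53 XOR fe = ad
53 XOR cb = 98
41 XOR d9 = 98
47 XOR 95 = d2
45 XOR 35 = 70
20 XOR da = fa
74 XOR 6f = 1b
68 XOR cd = a5
65 XOR 05 = 60

1674ad9898d270fa1ba560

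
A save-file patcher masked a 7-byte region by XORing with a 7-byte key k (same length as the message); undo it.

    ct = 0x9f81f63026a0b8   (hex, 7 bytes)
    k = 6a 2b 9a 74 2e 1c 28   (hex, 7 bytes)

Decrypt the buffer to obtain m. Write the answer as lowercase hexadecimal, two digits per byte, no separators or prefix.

XOR is its own inverse, so applying the key byte-wise gives the result directly.
9f XOR 6a = f5
81 XOR 2b = aa
f6 XOR 9a = 6c
30 XOR 74 = 44
26 XOR 2e = 08
a0 XOR 1c = bc
b8 XOR 28 = 90

f5aa6c4408bc90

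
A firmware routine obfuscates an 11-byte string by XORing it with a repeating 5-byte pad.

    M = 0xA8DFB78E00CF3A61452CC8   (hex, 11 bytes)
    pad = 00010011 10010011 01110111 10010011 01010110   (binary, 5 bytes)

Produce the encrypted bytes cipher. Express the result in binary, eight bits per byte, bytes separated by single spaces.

10111011 01001100 11000000 00011101 01010110 11011100 10101001 00010110 11010110 01111010 11011011

The 5-byte key repeats, so the effective keystream is 13 93 77 93 56 13 93 77 93 56 13.
byte 0: a8 xor 13 = bb
byte 1: df xor 93 = 4c
byte 2: b7 xor 77 = c0
byte 3: 8e xor 93 = 1d
byte 4: 00 xor 56 = 56
byte 5: cf xor 13 = dc
byte 6: 3a xor 93 = a9
byte 7: 61 xor 77 = 16
byte 8: 45 xor 93 = d6
byte 9: 2c xor 56 = 7a
byte 10: c8 xor 13 = db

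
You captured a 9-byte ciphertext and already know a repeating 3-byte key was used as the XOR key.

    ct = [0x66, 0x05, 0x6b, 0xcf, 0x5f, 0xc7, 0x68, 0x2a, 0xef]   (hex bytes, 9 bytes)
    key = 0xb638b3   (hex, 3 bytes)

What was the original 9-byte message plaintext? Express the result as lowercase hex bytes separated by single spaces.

d0 3d d8 79 67 74 de 12 5c

The 3-byte key repeats, so the effective keystream is b6 38 b3 b6 38 b3 b6 38 b3.
byte 0: 66 xor b6 = d0
byte 1: 05 xor 38 = 3d
byte 2: 6b xor b3 = d8
byte 3: cf xor b6 = 79
byte 4: 5f xor 38 = 67
byte 5: c7 xor b3 = 74
byte 6: 68 xor b6 = de
byte 7: 2a xor 38 = 12
byte 8: ef xor b3 = 5c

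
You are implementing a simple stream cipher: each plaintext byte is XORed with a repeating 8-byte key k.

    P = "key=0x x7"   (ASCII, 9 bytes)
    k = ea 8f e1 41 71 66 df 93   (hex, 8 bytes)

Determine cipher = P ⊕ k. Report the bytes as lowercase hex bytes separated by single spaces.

81 ea 98 7c 41 1e ff eb dd

The 8-byte key repeats, so the effective keystream is ea 8f e1 41 71 66 df 93 ea.
byte 0: 6b ⊕ ea = 81
byte 1: 65 ⊕ 8f = ea
byte 2: 79 ⊕ e1 = 98
byte 3: 3d ⊕ 41 = 7c
byte 4: 30 ⊕ 71 = 41
byte 5: 78 ⊕ 66 = 1e
byte 6: 20 ⊕ df = ff
byte 7: 78 ⊕ 93 = eb
byte 8: 37 ⊕ ea = dd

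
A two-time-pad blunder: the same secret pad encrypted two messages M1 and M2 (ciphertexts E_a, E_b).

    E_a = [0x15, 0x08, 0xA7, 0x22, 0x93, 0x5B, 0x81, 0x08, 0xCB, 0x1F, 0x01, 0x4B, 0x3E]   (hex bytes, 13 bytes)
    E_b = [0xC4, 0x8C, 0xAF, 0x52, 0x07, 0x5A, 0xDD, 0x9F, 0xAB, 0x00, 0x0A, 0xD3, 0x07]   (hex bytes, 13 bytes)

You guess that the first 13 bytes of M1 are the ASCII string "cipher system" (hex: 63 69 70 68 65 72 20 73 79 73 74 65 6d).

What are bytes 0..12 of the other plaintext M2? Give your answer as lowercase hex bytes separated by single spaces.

b2 ed 78 18 f1 73 7c e4 19 6c 7f fd 54

First, E_a ⊕ E_b = (M1 ⊕ K) ⊕ (M2 ⊕ K) = M1 ⊕ M2, so the key drops out. Then M2 = (M1 ⊕ M2) ⊕ M1 over the first 13 bytes.
byte 0: (15 xor c4) xor 63 = d1 xor 63 = b2
byte 1: (08 xor 8c) xor 69 = 84 xor 69 = ed
byte 2: (a7 xor af) xor 70 = 08 xor 70 = 78
byte 3: (22 xor 52) xor 68 = 70 xor 68 = 18
byte 4: (93 xor 07) xor 65 = 94 xor 65 = f1
byte 5: (5b xor 5a) xor 72 = 01 xor 72 = 73
byte 6: (81 xor dd) xor 20 = 5c xor 20 = 7c
byte 7: (08 xor 9f) xor 73 = 97 xor 73 = e4
byte 8: (cb xor ab) xor 79 = 60 xor 79 = 19
byte 9: (1f xor 00) xor 73 = 1f xor 73 = 6c
byte 10: (01 xor 0a) xor 74 = 0b xor 74 = 7f
byte 11: (4b xor d3) xor 65 = 98 xor 65 = fd
byte 12: (3e xor 07) xor 6d = 39 xor 6d = 54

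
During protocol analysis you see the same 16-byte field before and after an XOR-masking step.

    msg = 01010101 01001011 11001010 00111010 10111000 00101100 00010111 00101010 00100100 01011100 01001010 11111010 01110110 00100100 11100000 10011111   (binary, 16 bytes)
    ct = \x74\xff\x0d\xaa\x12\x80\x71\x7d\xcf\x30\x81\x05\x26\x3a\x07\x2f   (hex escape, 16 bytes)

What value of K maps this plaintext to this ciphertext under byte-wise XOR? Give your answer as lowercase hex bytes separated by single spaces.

21 b4 c7 90 aa ac 66 57 eb 6c cb ff 50 1e e7 b0

Since ct = msg ⊕ K, XORing both sides with msg gives K = msg ⊕ ct.
 85 XOR 116 =  33
 75 XOR 255 = 180
202 XOR  13 = 199
 58 XOR 170 = 144
184 XOR  18 = 170
 44 XOR 128 = 172
 23 XOR 113 = 102
 42 XOR 125 =  87
 36 XOR 207 = 235
 92 XOR  48 = 108
 74 XOR 129 = 203
250 XOR   5 = 255
118 XOR  38 =  80
 36 XOR  58 =  30
224 XOR   7 = 231
159 XOR  47 = 176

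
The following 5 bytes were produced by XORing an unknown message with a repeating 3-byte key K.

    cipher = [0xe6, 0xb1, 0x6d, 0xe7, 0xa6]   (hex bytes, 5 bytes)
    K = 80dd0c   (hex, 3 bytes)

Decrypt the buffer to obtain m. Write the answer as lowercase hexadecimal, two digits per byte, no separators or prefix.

666c61677b

The 3-byte key repeats, so the effective keystream is 80 dd 0c 80 dd.
byte 0: e6 ⊕ 80 = 66
byte 1: b1 ⊕ dd = 6c
byte 2: 6d ⊕ 0c = 61
byte 3: e7 ⊕ 80 = 67
byte 4: a6 ⊕ dd = 7b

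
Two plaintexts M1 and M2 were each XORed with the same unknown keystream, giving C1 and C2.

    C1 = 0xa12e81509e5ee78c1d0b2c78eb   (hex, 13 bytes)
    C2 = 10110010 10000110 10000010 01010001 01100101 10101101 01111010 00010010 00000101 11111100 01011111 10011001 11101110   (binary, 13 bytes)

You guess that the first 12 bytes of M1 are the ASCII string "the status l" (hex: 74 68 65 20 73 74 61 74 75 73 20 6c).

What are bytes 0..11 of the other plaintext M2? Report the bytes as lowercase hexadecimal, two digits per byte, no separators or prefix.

First, C1 ⊕ C2 = (M1 ⊕ K) ⊕ (M2 ⊕ K) = M1 ⊕ M2, so the key drops out. Then M2 = (M1 ⊕ M2) ⊕ M1 over the first 12 bytes.
byte 0: (a1 XOR b2) XOR 74 = 13 XOR 74 = 67
byte 1: (2e XOR 86) XOR 68 = a8 XOR 68 = c0
byte 2: (81 XOR 82) XOR 65 = 03 XOR 65 = 66
byte 3: (50 XOR 51) XOR 20 = 01 XOR 20 = 21
byte 4: (9e XOR 65) XOR 73 = fb XOR 73 = 88
byte 5: (5e XOR ad) XOR 74 = f3 XOR 74 = 87
byte 6: (e7 XOR 7a) XOR 61 = 9d XOR 61 = fc
byte 7: (8c XOR 12) XOR 74 = 9e XOR 74 = ea
byte 8: (1d XOR 05) XOR 75 = 18 XOR 75 = 6d
byte 9: (0b XOR fc) XOR 73 = f7 XOR 73 = 84
byte 10: (2c XOR 5f) XOR 20 = 73 XOR 20 = 53
byte 11: (78 XOR 99) XOR 6c = e1 XOR 6c = 8d

67c066218887fcea6d84538d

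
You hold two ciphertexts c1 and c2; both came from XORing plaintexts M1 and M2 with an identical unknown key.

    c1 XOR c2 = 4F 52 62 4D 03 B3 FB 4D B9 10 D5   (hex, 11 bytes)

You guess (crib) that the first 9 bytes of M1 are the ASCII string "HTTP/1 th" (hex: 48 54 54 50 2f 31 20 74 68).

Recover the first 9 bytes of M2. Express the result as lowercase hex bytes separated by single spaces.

07 06 36 1d 2c 82 db 39 d1

Since c1 ⊕ c2 = M1 ⊕ M2, XORing with the guessed M1 bytes yields the corresponding M2 bytes: M2 = (c1 ⊕ c2) ⊕ M1.
byte 0: 4f xor 48 = 07
byte 1: 52 xor 54 = 06
byte 2: 62 xor 54 = 36
byte 3: 4d xor 50 = 1d
byte 4: 03 xor 2f = 2c
byte 5: b3 xor 31 = 82
byte 6: fb xor 20 = db
byte 7: 4d xor 74 = 39
byte 8: b9 xor 68 = d1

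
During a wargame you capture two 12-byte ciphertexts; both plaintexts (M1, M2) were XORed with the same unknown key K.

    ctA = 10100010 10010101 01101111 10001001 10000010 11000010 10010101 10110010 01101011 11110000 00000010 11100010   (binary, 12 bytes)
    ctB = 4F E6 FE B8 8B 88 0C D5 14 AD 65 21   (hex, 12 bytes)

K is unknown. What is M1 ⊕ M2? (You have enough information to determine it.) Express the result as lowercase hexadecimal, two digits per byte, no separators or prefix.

ed739131094a99677f5d67c3

ctA ⊕ ctB = (M1 ⊕ K) ⊕ (M2 ⊕ K) = M1 ⊕ M2 — the shared key cancels under XOR.
a2 ^ 4f = ed
95 ^ e6 = 73
6f ^ fe = 91
89 ^ b8 = 31
82 ^ 8b = 09
c2 ^ 88 = 4a
95 ^ 0c = 99
b2 ^ d5 = 67
6b ^ 14 = 7f
f0 ^ ad = 5d
02 ^ 65 = 67
e2 ^ 21 = c3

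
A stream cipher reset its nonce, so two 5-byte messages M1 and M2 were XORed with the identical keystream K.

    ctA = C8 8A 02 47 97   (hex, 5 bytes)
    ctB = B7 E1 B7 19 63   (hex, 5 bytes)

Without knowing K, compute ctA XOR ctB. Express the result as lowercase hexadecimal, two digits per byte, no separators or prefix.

7f6bb55ef4

ctA ⊕ ctB = (M1 ⊕ K) ⊕ (M2 ⊕ K) = M1 ⊕ M2 — the shared key cancels under XOR.
byte 0: c8 xor b7 = 7f
byte 1: 8a xor e1 = 6b
byte 2: 02 xor b7 = b5
byte 3: 47 xor 19 = 5e
byte 4: 97 xor 63 = f4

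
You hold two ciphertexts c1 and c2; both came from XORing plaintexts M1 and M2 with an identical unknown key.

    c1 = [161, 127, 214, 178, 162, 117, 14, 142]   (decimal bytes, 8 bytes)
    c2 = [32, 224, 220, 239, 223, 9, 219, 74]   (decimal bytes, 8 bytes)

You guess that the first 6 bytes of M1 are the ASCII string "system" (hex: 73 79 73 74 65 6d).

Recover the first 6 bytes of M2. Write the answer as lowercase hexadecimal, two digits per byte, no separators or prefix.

First, c1 ⊕ c2 = (M1 ⊕ K) ⊕ (M2 ⊕ K) = M1 ⊕ M2, so the key drops out. Then M2 = (M1 ⊕ M2) ⊕ M1 over the first 6 bytes.
byte 0: (a1 xor 20) xor 73 = 81 xor 73 = f2
byte 1: (7f xor e0) xor 79 = 9f xor 79 = e6
byte 2: (d6 xor dc) xor 73 = 0a xor 73 = 79
byte 3: (b2 xor ef) xor 74 = 5d xor 74 = 29
byte 4: (a2 xor df) xor 65 = 7d xor 65 = 18
byte 5: (75 xor 09) xor 6d = 7c xor 6d = 11

f2e679291811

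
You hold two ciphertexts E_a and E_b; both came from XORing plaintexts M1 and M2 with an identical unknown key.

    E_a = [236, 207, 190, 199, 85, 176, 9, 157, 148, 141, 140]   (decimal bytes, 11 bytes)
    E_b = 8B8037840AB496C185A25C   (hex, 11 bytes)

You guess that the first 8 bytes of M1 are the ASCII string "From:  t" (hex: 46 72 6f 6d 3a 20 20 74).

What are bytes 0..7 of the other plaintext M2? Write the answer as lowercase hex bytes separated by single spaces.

21 3d e6 2e 65 24 bf 28

First, E_a ⊕ E_b = (M1 ⊕ K) ⊕ (M2 ⊕ K) = M1 ⊕ M2, so the key drops out. Then M2 = (M1 ⊕ M2) ⊕ M1 over the first 8 bytes.
byte 0: (ec ⊕ 8b) ⊕ 46 = 67 ⊕ 46 = 21
byte 1: (cf ⊕ 80) ⊕ 72 = 4f ⊕ 72 = 3d
byte 2: (be ⊕ 37) ⊕ 6f = 89 ⊕ 6f = e6
byte 3: (c7 ⊕ 84) ⊕ 6d = 43 ⊕ 6d = 2e
byte 4: (55 ⊕ 0a) ⊕ 3a = 5f ⊕ 3a = 65
byte 5: (b0 ⊕ b4) ⊕ 20 = 04 ⊕ 20 = 24
byte 6: (09 ⊕ 96) ⊕ 20 = 9f ⊕ 20 = bf
byte 7: (9d ⊕ c1) ⊕ 74 = 5c ⊕ 74 = 28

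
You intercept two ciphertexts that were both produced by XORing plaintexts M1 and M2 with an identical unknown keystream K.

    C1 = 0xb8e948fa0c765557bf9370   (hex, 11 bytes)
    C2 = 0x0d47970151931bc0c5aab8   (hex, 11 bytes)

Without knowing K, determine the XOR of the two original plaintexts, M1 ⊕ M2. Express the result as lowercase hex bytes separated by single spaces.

b5 ae df fb 5d e5 4e 97 7a 39 c8

C1 ⊕ C2 = (M1 ⊕ K) ⊕ (M2 ⊕ K) = M1 ⊕ M2 — the shared key cancels under XOR.
b8 ^ 0d = b5
e9 ^ 47 = ae
48 ^ 97 = df
fa ^ 01 = fb
0c ^ 51 = 5d
76 ^ 93 = e5
55 ^ 1b = 4e
57 ^ c0 = 97
bf ^ c5 = 7a
93 ^ aa = 39
70 ^ b8 = c8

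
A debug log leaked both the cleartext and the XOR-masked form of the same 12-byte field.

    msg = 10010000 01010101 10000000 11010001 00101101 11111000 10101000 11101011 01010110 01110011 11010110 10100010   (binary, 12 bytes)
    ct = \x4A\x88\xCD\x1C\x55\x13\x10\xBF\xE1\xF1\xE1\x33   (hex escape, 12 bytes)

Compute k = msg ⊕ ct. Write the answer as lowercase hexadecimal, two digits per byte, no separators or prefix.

dadd4dcd78ebb854b7823791

Since ct = msg ⊕ k, XORing both sides with msg gives k = msg ⊕ ct.
byte 0: 90 ^ 4a = da
byte 1: 55 ^ 88 = dd
byte 2: 80 ^ cd = 4d
byte 3: d1 ^ 1c = cd
byte 4: 2d ^ 55 = 78
byte 5: f8 ^ 13 = eb
byte 6: a8 ^ 10 = b8
byte 7: eb ^ bf = 54
byte 8: 56 ^ e1 = b7
byte 9: 73 ^ f1 = 82
byte 10: d6 ^ e1 = 37
byte 11: a2 ^ 33 = 91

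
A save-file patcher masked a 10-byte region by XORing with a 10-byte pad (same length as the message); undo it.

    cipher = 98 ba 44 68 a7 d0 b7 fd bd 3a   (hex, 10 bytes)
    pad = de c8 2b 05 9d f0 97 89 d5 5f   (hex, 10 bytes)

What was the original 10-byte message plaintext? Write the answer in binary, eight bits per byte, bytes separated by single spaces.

byte 0: 152 xor 222 =  70
byte 1: 186 xor 200 = 114
byte 2:  68 xor  43 = 111
byte 3: 104 xor   5 = 109
byte 4: 167 xor 157 =  58
byte 5: 208 xor 240 =  32
byte 6: 183 xor 151 =  32
byte 7: 253 xor 137 = 116
byte 8: 189 xor 213 = 104
byte 9:  58 xor  95 = 101

01000110 01110010 01101111 01101101 00111010 00100000 00100000 01110100 01101000 01100101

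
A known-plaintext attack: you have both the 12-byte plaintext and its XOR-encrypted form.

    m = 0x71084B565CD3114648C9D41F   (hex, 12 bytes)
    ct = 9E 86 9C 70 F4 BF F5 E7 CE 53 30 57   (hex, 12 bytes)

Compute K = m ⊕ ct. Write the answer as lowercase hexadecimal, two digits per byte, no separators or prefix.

ef8ed726a86ce4a1869ae448

Since ct = m ⊕ K, XORing both sides with m gives K = m ⊕ ct.
01110001 ⊕ 10011110 = 11101111
00001000 ⊕ 10000110 = 10001110
01001011 ⊕ 10011100 = 11010111
01010110 ⊕ 01110000 = 00100110
01011100 ⊕ 11110100 = 10101000
11010011 ⊕ 10111111 = 01101100
00010001 ⊕ 11110101 = 11100100
01000110 ⊕ 11100111 = 10100001
01001000 ⊕ 11001110 = 10000110
11001001 ⊕ 01010011 = 10011010
11010100 ⊕ 00110000 = 11100100
00011111 ⊕ 01010111 = 01001000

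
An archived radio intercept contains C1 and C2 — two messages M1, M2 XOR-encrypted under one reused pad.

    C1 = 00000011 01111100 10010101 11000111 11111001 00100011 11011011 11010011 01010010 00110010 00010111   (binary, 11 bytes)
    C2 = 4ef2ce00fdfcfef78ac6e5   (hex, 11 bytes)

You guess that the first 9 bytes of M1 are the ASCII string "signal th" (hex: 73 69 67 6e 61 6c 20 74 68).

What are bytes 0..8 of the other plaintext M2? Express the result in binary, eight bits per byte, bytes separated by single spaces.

First, C1 ⊕ C2 = (M1 ⊕ K) ⊕ (M2 ⊕ K) = M1 ⊕ M2, so the key drops out. Then M2 = (M1 ⊕ M2) ⊕ M1 over the first 9 bytes.
byte 0: (03 ⊕ 4e) ⊕ 73 = 4d ⊕ 73 = 3e
byte 1: (7c ⊕ f2) ⊕ 69 = 8e ⊕ 69 = e7
byte 2: (95 ⊕ ce) ⊕ 67 = 5b ⊕ 67 = 3c
byte 3: (c7 ⊕ 00) ⊕ 6e = c7 ⊕ 6e = a9
byte 4: (f9 ⊕ fd) ⊕ 61 = 04 ⊕ 61 = 65
byte 5: (23 ⊕ fc) ⊕ 6c = df ⊕ 6c = b3
byte 6: (db ⊕ fe) ⊕ 20 = 25 ⊕ 20 = 05
byte 7: (d3 ⊕ f7) ⊕ 74 = 24 ⊕ 74 = 50
byte 8: (52 ⊕ 8a) ⊕ 68 = d8 ⊕ 68 = b0

00111110 11100111 00111100 10101001 01100101 10110011 00000101 01010000 10110000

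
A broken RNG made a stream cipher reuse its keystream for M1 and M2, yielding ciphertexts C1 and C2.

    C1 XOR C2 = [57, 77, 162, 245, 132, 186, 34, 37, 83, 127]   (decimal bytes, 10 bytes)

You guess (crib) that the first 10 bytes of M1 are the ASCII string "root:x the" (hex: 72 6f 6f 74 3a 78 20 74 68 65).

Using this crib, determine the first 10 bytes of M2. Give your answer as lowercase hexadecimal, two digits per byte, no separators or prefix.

Since C1 ⊕ C2 = M1 ⊕ M2, XORing with the guessed M1 bytes yields the corresponding M2 bytes: M2 = (C1 ⊕ C2) ⊕ M1.
byte 0: 39 ^ 72 = 4b
byte 1: 4d ^ 6f = 22
byte 2: a2 ^ 6f = cd
byte 3: f5 ^ 74 = 81
byte 4: 84 ^ 3a = be
byte 5: ba ^ 78 = c2
byte 6: 22 ^ 20 = 02
byte 7: 25 ^ 74 = 51
byte 8: 53 ^ 68 = 3b
byte 9: 7f ^ 65 = 1a

4b22cd81bec202513b1a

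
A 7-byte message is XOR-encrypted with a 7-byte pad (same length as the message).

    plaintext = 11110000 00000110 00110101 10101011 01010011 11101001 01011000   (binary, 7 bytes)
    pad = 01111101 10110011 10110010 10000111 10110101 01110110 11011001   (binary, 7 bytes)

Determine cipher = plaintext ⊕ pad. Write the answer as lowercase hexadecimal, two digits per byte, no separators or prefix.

f0 XOR 7d = 8d
06 XOR b3 = b5
35 XOR b2 = 87
ab XOR 87 = 2c
53 XOR b5 = e6
e9 XOR 76 = 9f
58 XOR d9 = 81

8db5872ce69f81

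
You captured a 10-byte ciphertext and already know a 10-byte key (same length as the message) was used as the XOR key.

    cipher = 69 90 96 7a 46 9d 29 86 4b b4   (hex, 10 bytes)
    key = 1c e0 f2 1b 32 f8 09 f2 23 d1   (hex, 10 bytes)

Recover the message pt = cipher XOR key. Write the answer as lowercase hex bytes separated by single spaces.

75 70 64 61 74 65 20 74 68 65

XOR is its own inverse, so applying the key byte-wise gives the result directly.
69 ^ 1c = 75
90 ^ e0 = 70
96 ^ f2 = 64
7a ^ 1b = 61
46 ^ 32 = 74
9d ^ f8 = 65
29 ^ 09 = 20
86 ^ f2 = 74
4b ^ 23 = 68
b4 ^ d1 = 65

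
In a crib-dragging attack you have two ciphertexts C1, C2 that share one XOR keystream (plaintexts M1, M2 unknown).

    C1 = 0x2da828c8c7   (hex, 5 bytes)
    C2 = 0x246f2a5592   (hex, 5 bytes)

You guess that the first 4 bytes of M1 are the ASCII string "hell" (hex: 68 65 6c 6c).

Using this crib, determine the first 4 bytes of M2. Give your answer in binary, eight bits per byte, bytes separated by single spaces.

01100001 10100010 01101110 11110001

First, C1 ⊕ C2 = (M1 ⊕ K) ⊕ (M2 ⊕ K) = M1 ⊕ M2, so the key drops out. Then M2 = (M1 ⊕ M2) ⊕ M1 over the first 4 bytes.
byte 0: (2d ^ 24) ^ 68 = 09 ^ 68 = 61
byte 1: (a8 ^ 6f) ^ 65 = c7 ^ 65 = a2
byte 2: (28 ^ 2a) ^ 6c = 02 ^ 6c = 6e
byte 3: (c8 ^ 55) ^ 6c = 9d ^ 6c = f1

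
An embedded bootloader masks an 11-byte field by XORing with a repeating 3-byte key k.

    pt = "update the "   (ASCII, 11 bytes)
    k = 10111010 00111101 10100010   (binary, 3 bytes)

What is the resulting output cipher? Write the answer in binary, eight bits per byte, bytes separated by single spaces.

11001111 01001101 11000110 11011011 01001001 11000111 10011010 01001001 11001010 11011111 00011101

The 3-byte key repeats, so the effective keystream is ba 3d a2 ba 3d a2 ba 3d a2 ba 3d.
byte 0: 75 ⊕ ba = cf
byte 1: 70 ⊕ 3d = 4d
byte 2: 64 ⊕ a2 = c6
byte 3: 61 ⊕ ba = db
byte 4: 74 ⊕ 3d = 49
byte 5: 65 ⊕ a2 = c7
byte 6: 20 ⊕ ba = 9a
byte 7: 74 ⊕ 3d = 49
byte 8: 68 ⊕ a2 = ca
byte 9: 65 ⊕ ba = df
byte 10: 20 ⊕ 3d = 1d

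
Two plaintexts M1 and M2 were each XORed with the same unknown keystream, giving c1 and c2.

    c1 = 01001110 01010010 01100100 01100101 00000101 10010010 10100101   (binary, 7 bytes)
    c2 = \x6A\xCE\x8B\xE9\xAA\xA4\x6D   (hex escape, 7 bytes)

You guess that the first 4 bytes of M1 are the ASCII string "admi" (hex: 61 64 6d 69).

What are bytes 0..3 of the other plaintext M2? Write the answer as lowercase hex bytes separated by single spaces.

45 f8 82 e5

First, c1 ⊕ c2 = (M1 ⊕ K) ⊕ (M2 ⊕ K) = M1 ⊕ M2, so the key drops out. Then M2 = (M1 ⊕ M2) ⊕ M1 over the first 4 bytes.
byte 0: (4e xor 6a) xor 61 = 24 xor 61 = 45
byte 1: (52 xor ce) xor 64 = 9c xor 64 = f8
byte 2: (64 xor 8b) xor 6d = ef xor 6d = 82
byte 3: (65 xor e9) xor 69 = 8c xor 69 = e5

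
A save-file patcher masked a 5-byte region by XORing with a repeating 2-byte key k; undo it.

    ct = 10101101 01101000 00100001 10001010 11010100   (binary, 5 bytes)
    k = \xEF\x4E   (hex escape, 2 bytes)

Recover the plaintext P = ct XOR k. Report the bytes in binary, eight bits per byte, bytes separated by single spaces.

The 2-byte key repeats, so the effective keystream is ef 4e ef 4e ef.
byte 0: ad ⊕ ef = 42
byte 1: 68 ⊕ 4e = 26
byte 2: 21 ⊕ ef = ce
byte 3: 8a ⊕ 4e = c4
byte 4: d4 ⊕ ef = 3b

01000010 00100110 11001110 11000100 00111011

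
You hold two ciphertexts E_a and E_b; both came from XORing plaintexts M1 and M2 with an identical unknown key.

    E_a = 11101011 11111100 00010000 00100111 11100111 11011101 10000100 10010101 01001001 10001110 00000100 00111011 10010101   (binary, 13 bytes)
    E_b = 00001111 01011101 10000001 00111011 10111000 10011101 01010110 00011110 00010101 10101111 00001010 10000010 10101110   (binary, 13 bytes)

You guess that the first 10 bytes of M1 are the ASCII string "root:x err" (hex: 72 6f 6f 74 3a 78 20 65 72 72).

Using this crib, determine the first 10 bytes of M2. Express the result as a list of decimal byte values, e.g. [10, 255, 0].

[150, 206, 254, 104, 101, 56, 242, 238, 46, 83]

First, E_a ⊕ E_b = (M1 ⊕ K) ⊕ (M2 ⊕ K) = M1 ⊕ M2, so the key drops out. Then M2 = (M1 ⊕ M2) ⊕ M1 over the first 10 bytes.
byte 0: (eb XOR 0f) XOR 72 = e4 XOR 72 = 96
byte 1: (fc XOR 5d) XOR 6f = a1 XOR 6f = ce
byte 2: (10 XOR 81) XOR 6f = 91 XOR 6f = fe
byte 3: (27 XOR 3b) XOR 74 = 1c XOR 74 = 68
byte 4: (e7 XOR b8) XOR 3a = 5f XOR 3a = 65
byte 5: (dd XOR 9d) XOR 78 = 40 XOR 78 = 38
byte 6: (84 XOR 56) XOR 20 = d2 XOR 20 = f2
byte 7: (95 XOR 1e) XOR 65 = 8b XOR 65 = ee
byte 8: (49 XOR 15) XOR 72 = 5c XOR 72 = 2e
byte 9: (8e XOR af) XOR 72 = 21 XOR 72 = 53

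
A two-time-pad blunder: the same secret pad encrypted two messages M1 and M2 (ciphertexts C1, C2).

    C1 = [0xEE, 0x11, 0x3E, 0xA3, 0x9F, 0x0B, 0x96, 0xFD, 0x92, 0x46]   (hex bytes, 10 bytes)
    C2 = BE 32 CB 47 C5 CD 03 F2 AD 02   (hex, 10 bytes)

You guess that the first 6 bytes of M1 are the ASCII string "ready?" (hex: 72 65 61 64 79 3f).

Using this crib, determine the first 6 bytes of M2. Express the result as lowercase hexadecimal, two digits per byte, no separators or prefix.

2246948023f9

First, C1 ⊕ C2 = (M1 ⊕ K) ⊕ (M2 ⊕ K) = M1 ⊕ M2, so the key drops out. Then M2 = (M1 ⊕ M2) ⊕ M1 over the first 6 bytes.
byte 0: (ee xor be) xor 72 = 50 xor 72 = 22
byte 1: (11 xor 32) xor 65 = 23 xor 65 = 46
byte 2: (3e xor cb) xor 61 = f5 xor 61 = 94
byte 3: (a3 xor 47) xor 64 = e4 xor 64 = 80
byte 4: (9f xor c5) xor 79 = 5a xor 79 = 23
byte 5: (0b xor cd) xor 3f = c6 xor 3f = f9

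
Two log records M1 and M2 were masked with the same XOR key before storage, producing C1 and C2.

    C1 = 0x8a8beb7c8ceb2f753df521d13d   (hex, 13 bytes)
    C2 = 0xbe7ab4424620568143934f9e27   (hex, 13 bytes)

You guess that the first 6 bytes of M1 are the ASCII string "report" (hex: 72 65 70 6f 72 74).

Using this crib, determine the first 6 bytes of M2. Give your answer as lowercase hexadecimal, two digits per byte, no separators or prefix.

46942f51b8bf

First, C1 ⊕ C2 = (M1 ⊕ K) ⊕ (M2 ⊕ K) = M1 ⊕ M2, so the key drops out. Then M2 = (M1 ⊕ M2) ⊕ M1 over the first 6 bytes.
byte 0: (8a xor be) xor 72 = 34 xor 72 = 46
byte 1: (8b xor 7a) xor 65 = f1 xor 65 = 94
byte 2: (eb xor b4) xor 70 = 5f xor 70 = 2f
byte 3: (7c xor 42) xor 6f = 3e xor 6f = 51
byte 4: (8c xor 46) xor 72 = ca xor 72 = b8
byte 5: (eb xor 20) xor 74 = cb xor 74 = bf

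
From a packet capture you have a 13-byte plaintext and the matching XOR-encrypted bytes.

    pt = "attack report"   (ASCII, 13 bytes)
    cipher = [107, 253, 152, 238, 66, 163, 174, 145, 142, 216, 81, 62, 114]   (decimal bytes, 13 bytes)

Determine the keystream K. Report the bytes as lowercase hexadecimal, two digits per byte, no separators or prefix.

0a89ec8f21c88ee3eba83e4c06

Since cipher = pt ⊕ K, XORing both sides with pt gives K = pt ⊕ cipher.
01100001 xor 01101011 = 00001010
01110100 xor 11111101 = 10001001
01110100 xor 10011000 = 11101100
01100001 xor 11101110 = 10001111
01100011 xor 01000010 = 00100001
01101011 xor 10100011 = 11001000
00100000 xor 10101110 = 10001110
01110010 xor 10010001 = 11100011
01100101 xor 10001110 = 11101011
01110000 xor 11011000 = 10101000
01101111 xor 01010001 = 00111110
01110010 xor 00111110 = 01001100
01110100 xor 01110010 = 00000110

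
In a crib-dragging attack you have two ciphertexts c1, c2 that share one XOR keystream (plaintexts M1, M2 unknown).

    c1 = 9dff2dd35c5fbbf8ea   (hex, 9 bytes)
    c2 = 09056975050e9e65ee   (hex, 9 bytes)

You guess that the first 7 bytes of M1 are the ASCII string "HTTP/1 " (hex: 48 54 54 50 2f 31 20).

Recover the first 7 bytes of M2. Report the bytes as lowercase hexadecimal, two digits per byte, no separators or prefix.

First, c1 ⊕ c2 = (M1 ⊕ K) ⊕ (M2 ⊕ K) = M1 ⊕ M2, so the key drops out. Then M2 = (M1 ⊕ M2) ⊕ M1 over the first 7 bytes.
byte 0: (9d ⊕ 09) ⊕ 48 = 94 ⊕ 48 = dc
byte 1: (ff ⊕ 05) ⊕ 54 = fa ⊕ 54 = ae
byte 2: (2d ⊕ 69) ⊕ 54 = 44 ⊕ 54 = 10
byte 3: (d3 ⊕ 75) ⊕ 50 = a6 ⊕ 50 = f6
byte 4: (5c ⊕ 05) ⊕ 2f = 59 ⊕ 2f = 76
byte 5: (5f ⊕ 0e) ⊕ 31 = 51 ⊕ 31 = 60
byte 6: (bb ⊕ 9e) ⊕ 20 = 25 ⊕ 20 = 05

dcae10f6766005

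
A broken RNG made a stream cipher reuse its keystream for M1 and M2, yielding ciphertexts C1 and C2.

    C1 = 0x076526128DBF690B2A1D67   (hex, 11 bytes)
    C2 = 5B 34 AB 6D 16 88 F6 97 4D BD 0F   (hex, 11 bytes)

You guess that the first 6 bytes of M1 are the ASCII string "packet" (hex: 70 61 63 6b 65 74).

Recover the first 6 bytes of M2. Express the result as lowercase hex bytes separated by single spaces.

2c 30 ee 14 fe 43

First, C1 ⊕ C2 = (M1 ⊕ K) ⊕ (M2 ⊕ K) = M1 ⊕ M2, so the key drops out. Then M2 = (M1 ⊕ M2) ⊕ M1 over the first 6 bytes.
byte 0: (07 ⊕ 5b) ⊕ 70 = 5c ⊕ 70 = 2c
byte 1: (65 ⊕ 34) ⊕ 61 = 51 ⊕ 61 = 30
byte 2: (26 ⊕ ab) ⊕ 63 = 8d ⊕ 63 = ee
byte 3: (12 ⊕ 6d) ⊕ 6b = 7f ⊕ 6b = 14
byte 4: (8d ⊕ 16) ⊕ 65 = 9b ⊕ 65 = fe
byte 5: (bf ⊕ 88) ⊕ 74 = 37 ⊕ 74 = 43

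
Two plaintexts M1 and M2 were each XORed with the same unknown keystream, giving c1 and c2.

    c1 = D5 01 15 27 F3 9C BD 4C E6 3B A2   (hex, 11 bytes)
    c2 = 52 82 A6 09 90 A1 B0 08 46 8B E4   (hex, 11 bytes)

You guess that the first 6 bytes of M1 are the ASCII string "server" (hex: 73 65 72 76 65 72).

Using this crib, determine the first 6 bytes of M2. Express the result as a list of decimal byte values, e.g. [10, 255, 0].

First, c1 ⊕ c2 = (M1 ⊕ K) ⊕ (M2 ⊕ K) = M1 ⊕ M2, so the key drops out. Then M2 = (M1 ⊕ M2) ⊕ M1 over the first 6 bytes.
byte 0: (d5 xor 52) xor 73 = 87 xor 73 = f4
byte 1: (01 xor 82) xor 65 = 83 xor 65 = e6
byte 2: (15 xor a6) xor 72 = b3 xor 72 = c1
byte 3: (27 xor 09) xor 76 = 2e xor 76 = 58
byte 4: (f3 xor 90) xor 65 = 63 xor 65 = 06
byte 5: (9c xor a1) xor 72 = 3d xor 72 = 4f

[244, 230, 193, 88, 6, 79]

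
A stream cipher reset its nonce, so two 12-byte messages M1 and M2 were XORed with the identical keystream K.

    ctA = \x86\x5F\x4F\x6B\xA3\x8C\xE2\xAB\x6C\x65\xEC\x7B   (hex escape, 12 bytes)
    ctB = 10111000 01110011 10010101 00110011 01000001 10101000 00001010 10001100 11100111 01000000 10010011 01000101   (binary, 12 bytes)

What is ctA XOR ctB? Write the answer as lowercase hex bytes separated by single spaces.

ctA ⊕ ctB = (M1 ⊕ K) ⊕ (M2 ⊕ K) = M1 ⊕ M2 — the shared key cancels under XOR.
byte 0: 86 ^ b8 = 3e
byte 1: 5f ^ 73 = 2c
byte 2: 4f ^ 95 = da
byte 3: 6b ^ 33 = 58
byte 4: a3 ^ 41 = e2
byte 5: 8c ^ a8 = 24
byte 6: e2 ^ 0a = e8
byte 7: ab ^ 8c = 27
byte 8: 6c ^ e7 = 8b
byte 9: 65 ^ 40 = 25
byte 10: ec ^ 93 = 7f
byte 11: 7b ^ 45 = 3e

3e 2c da 58 e2 24 e8 27 8b 25 7f 3e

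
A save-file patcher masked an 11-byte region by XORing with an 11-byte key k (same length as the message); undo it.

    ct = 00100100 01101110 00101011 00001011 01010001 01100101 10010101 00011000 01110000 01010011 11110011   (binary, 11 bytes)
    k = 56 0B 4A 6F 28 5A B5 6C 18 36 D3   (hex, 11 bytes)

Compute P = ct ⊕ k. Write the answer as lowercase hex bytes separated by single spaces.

XOR is its own inverse, so applying the key byte-wise gives the result directly.
byte 0: 24 ^ 56 = 72
byte 1: 6e ^ 0b = 65
byte 2: 2b ^ 4a = 61
byte 3: 0b ^ 6f = 64
byte 4: 51 ^ 28 = 79
byte 5: 65 ^ 5a = 3f
byte 6: 95 ^ b5 = 20
byte 7: 18 ^ 6c = 74
byte 8: 70 ^ 18 = 68
byte 9: 53 ^ 36 = 65
byte 10: f3 ^ d3 = 20

72 65 61 64 79 3f 20 74 68 65 20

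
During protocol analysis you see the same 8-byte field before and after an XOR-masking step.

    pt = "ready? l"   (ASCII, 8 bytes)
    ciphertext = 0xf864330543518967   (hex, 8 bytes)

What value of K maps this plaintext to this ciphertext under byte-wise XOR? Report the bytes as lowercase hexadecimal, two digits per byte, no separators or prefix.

Since ciphertext = pt ⊕ K, XORing both sides with pt gives K = pt ⊕ ciphertext.
72 xor f8 = 8a
65 xor 64 = 01
61 xor 33 = 52
64 xor 05 = 61
79 xor 43 = 3a
3f xor 51 = 6e
20 xor 89 = a9
6c xor 67 = 0b

8a0152613a6ea90b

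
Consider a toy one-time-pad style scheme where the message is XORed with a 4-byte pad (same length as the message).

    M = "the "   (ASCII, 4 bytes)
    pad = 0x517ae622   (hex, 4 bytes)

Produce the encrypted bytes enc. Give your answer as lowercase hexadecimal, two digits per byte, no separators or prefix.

25128302

XOR is its own inverse, so applying the key byte-wise gives the result directly.
74 XOR 51 = 25
68 XOR 7a = 12
65 XOR e6 = 83
20 XOR 22 = 02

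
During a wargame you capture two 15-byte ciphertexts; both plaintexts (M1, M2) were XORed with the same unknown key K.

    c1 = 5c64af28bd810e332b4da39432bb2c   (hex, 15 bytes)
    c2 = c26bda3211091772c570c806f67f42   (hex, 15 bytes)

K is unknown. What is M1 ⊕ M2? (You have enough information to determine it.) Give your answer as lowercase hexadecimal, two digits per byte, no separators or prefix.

c1 ⊕ c2 = (M1 ⊕ K) ⊕ (M2 ⊕ K) = M1 ⊕ M2 — the shared key cancels under XOR.
5c ⊕ c2 = 9e
64 ⊕ 6b = 0f
af ⊕ da = 75
28 ⊕ 32 = 1a
bd ⊕ 11 = ac
81 ⊕ 09 = 88
0e ⊕ 17 = 19
33 ⊕ 72 = 41
2b ⊕ c5 = ee
4d ⊕ 70 = 3d
a3 ⊕ c8 = 6b
94 ⊕ 06 = 92
32 ⊕ f6 = c4
bb ⊕ 7f = c4
2c ⊕ 42 = 6e

9e0f751aac881941ee3d6b92c4c46e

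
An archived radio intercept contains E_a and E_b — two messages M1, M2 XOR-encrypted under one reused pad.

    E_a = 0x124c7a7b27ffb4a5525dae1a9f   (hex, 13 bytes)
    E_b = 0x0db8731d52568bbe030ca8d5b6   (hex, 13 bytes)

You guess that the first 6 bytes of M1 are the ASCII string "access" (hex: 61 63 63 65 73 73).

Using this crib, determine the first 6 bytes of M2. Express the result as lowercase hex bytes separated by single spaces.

First, E_a ⊕ E_b = (M1 ⊕ K) ⊕ (M2 ⊕ K) = M1 ⊕ M2, so the key drops out. Then M2 = (M1 ⊕ M2) ⊕ M1 over the first 6 bytes.
byte 0: (12 XOR 0d) XOR 61 = 1f XOR 61 = 7e
byte 1: (4c XOR b8) XOR 63 = f4 XOR 63 = 97
byte 2: (7a XOR 73) XOR 63 = 09 XOR 63 = 6a
byte 3: (7b XOR 1d) XOR 65 = 66 XOR 65 = 03
byte 4: (27 XOR 52) XOR 73 = 75 XOR 73 = 06
byte 5: (ff XOR 56) XOR 73 = a9 XOR 73 = da

7e 97 6a 03 06 da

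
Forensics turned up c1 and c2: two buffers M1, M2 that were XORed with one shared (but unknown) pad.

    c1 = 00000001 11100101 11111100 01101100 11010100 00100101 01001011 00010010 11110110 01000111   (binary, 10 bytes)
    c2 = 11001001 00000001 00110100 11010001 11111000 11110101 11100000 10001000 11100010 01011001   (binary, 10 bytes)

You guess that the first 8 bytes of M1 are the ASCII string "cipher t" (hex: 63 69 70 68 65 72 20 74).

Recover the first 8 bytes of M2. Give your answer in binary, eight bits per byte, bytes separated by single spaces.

First, c1 ⊕ c2 = (M1 ⊕ K) ⊕ (M2 ⊕ K) = M1 ⊕ M2, so the key drops out. Then M2 = (M1 ⊕ M2) ⊕ M1 over the first 8 bytes.
byte 0: (01 xor c9) xor 63 = c8 xor 63 = ab
byte 1: (e5 xor 01) xor 69 = e4 xor 69 = 8d
byte 2: (fc xor 34) xor 70 = c8 xor 70 = b8
byte 3: (6c xor d1) xor 68 = bd xor 68 = d5
byte 4: (d4 xor f8) xor 65 = 2c xor 65 = 49
byte 5: (25 xor f5) xor 72 = d0 xor 72 = a2
byte 6: (4b xor e0) xor 20 = ab xor 20 = 8b
byte 7: (12 xor 88) xor 74 = 9a xor 74 = ee

10101011 10001101 10111000 11010101 01001001 10100010 10001011 11101110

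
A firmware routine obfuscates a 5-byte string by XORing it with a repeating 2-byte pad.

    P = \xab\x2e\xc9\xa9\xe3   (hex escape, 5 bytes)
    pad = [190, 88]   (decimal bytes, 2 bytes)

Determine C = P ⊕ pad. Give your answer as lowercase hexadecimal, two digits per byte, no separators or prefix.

The 2-byte key repeats, so the effective keystream is be 58 be 58 be.
byte 0: ab ^ be = 15
byte 1: 2e ^ 58 = 76
byte 2: c9 ^ be = 77
byte 3: a9 ^ 58 = f1
byte 4: e3 ^ be = 5d

157677f15d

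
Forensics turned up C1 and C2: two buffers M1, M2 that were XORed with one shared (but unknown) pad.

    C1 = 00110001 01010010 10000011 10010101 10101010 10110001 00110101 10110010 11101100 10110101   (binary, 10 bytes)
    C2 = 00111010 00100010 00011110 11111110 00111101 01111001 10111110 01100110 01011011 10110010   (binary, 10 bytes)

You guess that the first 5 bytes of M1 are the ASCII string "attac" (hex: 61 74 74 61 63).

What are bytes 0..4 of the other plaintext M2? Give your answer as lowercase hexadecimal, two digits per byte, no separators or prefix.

6a04e90af4

First, C1 ⊕ C2 = (M1 ⊕ K) ⊕ (M2 ⊕ K) = M1 ⊕ M2, so the key drops out. Then M2 = (M1 ⊕ M2) ⊕ M1 over the first 5 bytes.
byte 0: (31 ⊕ 3a) ⊕ 61 = 0b ⊕ 61 = 6a
byte 1: (52 ⊕ 22) ⊕ 74 = 70 ⊕ 74 = 04
byte 2: (83 ⊕ 1e) ⊕ 74 = 9d ⊕ 74 = e9
byte 3: (95 ⊕ fe) ⊕ 61 = 6b ⊕ 61 = 0a
byte 4: (aa ⊕ 3d) ⊕ 63 = 97 ⊕ 63 = f4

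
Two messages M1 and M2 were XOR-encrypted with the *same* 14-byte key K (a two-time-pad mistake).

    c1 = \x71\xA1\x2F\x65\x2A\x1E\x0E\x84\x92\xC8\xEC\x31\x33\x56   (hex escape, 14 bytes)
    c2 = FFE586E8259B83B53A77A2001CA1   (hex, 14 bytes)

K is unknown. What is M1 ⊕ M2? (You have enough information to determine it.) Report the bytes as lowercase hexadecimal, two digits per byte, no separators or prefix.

8e44a98d0f858d31a8bf4e312ff7

c1 ⊕ c2 = (M1 ⊕ K) ⊕ (M2 ⊕ K) = M1 ⊕ M2 — the shared key cancels under XOR.
byte 0: 71 xor ff = 8e
byte 1: a1 xor e5 = 44
byte 2: 2f xor 86 = a9
byte 3: 65 xor e8 = 8d
byte 4: 2a xor 25 = 0f
byte 5: 1e xor 9b = 85
byte 6: 0e xor 83 = 8d
byte 7: 84 xor b5 = 31
byte 8: 92 xor 3a = a8
byte 9: c8 xor 77 = bf
byte 10: ec xor a2 = 4e
byte 11: 31 xor 00 = 31
byte 12: 33 xor 1c = 2f
byte 13: 56 xor a1 = f7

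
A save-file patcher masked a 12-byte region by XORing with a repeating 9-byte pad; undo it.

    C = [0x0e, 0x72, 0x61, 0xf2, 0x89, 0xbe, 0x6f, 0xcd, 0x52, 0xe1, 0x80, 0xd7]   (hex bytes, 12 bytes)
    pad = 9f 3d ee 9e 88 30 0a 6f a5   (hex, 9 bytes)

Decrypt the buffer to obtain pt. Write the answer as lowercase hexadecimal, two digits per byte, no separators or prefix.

The 9-byte key repeats, so the effective keystream is 9f 3d ee 9e 88 30 0a 6f a5 9f 3d ee.
byte 0: 00001110 xor 10011111 = 10010001
byte 1: 01110010 xor 00111101 = 01001111
byte 2: 01100001 xor 11101110 = 10001111
byte 3: 11110010 xor 10011110 = 01101100
byte 4: 10001001 xor 10001000 = 00000001
byte 5: 10111110 xor 00110000 = 10001110
byte 6: 01101111 xor 00001010 = 01100101
byte 7: 11001101 xor 01101111 = 10100010
byte 8: 01010010 xor 10100101 = 11110111
byte 9: 11100001 xor 10011111 = 01111110
byte 10: 10000000 xor 00111101 = 10111101
byte 11: 11010111 xor 11101110 = 00111001

914f8f6c018e65a2f77ebd39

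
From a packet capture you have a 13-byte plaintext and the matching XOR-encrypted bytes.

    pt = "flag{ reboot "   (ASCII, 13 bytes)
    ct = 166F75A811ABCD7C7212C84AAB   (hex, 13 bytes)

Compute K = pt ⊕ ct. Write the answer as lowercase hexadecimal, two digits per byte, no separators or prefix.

700314cf6a8bbf19107da73e8b

Since ct = pt ⊕ K, XORing both sides with pt gives K = pt ⊕ ct.
byte 0: 66 ^ 16 = 70
byte 1: 6c ^ 6f = 03
byte 2: 61 ^ 75 = 14
byte 3: 67 ^ a8 = cf
byte 4: 7b ^ 11 = 6a
byte 5: 20 ^ ab = 8b
byte 6: 72 ^ cd = bf
byte 7: 65 ^ 7c = 19
byte 8: 62 ^ 72 = 10
byte 9: 6f ^ 12 = 7d
byte 10: 6f ^ c8 = a7
byte 11: 74 ^ 4a = 3e
byte 12: 20 ^ ab = 8b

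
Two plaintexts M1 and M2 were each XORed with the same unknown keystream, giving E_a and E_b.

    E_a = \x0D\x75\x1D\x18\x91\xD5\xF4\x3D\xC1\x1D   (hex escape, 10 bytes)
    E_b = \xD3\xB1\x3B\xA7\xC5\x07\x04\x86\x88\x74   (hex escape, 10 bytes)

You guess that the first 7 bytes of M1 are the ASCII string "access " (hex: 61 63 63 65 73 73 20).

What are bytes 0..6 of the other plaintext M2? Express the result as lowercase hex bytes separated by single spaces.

bf a7 45 da 27 a1 d0

First, E_a ⊕ E_b = (M1 ⊕ K) ⊕ (M2 ⊕ K) = M1 ⊕ M2, so the key drops out. Then M2 = (M1 ⊕ M2) ⊕ M1 over the first 7 bytes.
byte 0: (0d xor d3) xor 61 = de xor 61 = bf
byte 1: (75 xor b1) xor 63 = c4 xor 63 = a7
byte 2: (1d xor 3b) xor 63 = 26 xor 63 = 45
byte 3: (18 xor a7) xor 65 = bf xor 65 = da
byte 4: (91 xor c5) xor 73 = 54 xor 73 = 27
byte 5: (d5 xor 07) xor 73 = d2 xor 73 = a1
byte 6: (f4 xor 04) xor 20 = f0 xor 20 = d0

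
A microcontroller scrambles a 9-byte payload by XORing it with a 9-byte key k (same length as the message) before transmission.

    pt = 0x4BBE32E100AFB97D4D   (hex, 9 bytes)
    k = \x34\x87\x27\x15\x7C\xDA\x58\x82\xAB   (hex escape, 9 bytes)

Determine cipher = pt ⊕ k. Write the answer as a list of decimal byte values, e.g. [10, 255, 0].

[127, 57, 21, 244, 124, 117, 225, 255, 230]

4b XOR 34 = 7f
be XOR 87 = 39
32 XOR 27 = 15
e1 XOR 15 = f4
00 XOR 7c = 7c
af XOR da = 75
b9 XOR 58 = e1
7d XOR 82 = ff
4d XOR ab = e6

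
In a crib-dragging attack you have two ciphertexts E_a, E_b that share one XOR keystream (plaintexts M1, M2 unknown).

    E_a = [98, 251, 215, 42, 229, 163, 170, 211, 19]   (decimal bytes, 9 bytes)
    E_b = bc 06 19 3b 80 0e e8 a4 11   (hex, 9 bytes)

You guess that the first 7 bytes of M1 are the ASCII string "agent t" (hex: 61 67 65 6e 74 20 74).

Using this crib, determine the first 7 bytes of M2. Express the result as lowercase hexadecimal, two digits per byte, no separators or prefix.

First, E_a ⊕ E_b = (M1 ⊕ K) ⊕ (M2 ⊕ K) = M1 ⊕ M2, so the key drops out. Then M2 = (M1 ⊕ M2) ⊕ M1 over the first 7 bytes.
byte 0: (62 ^ bc) ^ 61 = de ^ 61 = bf
byte 1: (fb ^ 06) ^ 67 = fd ^ 67 = 9a
byte 2: (d7 ^ 19) ^ 65 = ce ^ 65 = ab
byte 3: (2a ^ 3b) ^ 6e = 11 ^ 6e = 7f
byte 4: (e5 ^ 80) ^ 74 = 65 ^ 74 = 11
byte 5: (a3 ^ 0e) ^ 20 = ad ^ 20 = 8d
byte 6: (aa ^ e8) ^ 74 = 42 ^ 74 = 36

bf9aab7f118d36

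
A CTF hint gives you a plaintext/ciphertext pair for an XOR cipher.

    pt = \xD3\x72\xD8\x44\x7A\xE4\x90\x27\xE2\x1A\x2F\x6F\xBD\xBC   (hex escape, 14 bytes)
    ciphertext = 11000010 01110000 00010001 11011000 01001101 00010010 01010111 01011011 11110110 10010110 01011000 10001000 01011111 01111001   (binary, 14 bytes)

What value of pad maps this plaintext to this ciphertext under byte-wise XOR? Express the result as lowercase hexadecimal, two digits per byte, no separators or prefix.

1102c99c37f6c77c148c77e7e2c5

Since ciphertext = pt ⊕ pad, XORing both sides with pt gives pad = pt ⊕ ciphertext.
11010011 ⊕ 11000010 = 00010001
01110010 ⊕ 01110000 = 00000010
11011000 ⊕ 00010001 = 11001001
01000100 ⊕ 11011000 = 10011100
01111010 ⊕ 01001101 = 00110111
11100100 ⊕ 00010010 = 11110110
10010000 ⊕ 01010111 = 11000111
00100111 ⊕ 01011011 = 01111100
11100010 ⊕ 11110110 = 00010100
00011010 ⊕ 10010110 = 10001100
00101111 ⊕ 01011000 = 01110111
01101111 ⊕ 10001000 = 11100111
10111101 ⊕ 01011111 = 11100010
10111100 ⊕ 01111001 = 11000101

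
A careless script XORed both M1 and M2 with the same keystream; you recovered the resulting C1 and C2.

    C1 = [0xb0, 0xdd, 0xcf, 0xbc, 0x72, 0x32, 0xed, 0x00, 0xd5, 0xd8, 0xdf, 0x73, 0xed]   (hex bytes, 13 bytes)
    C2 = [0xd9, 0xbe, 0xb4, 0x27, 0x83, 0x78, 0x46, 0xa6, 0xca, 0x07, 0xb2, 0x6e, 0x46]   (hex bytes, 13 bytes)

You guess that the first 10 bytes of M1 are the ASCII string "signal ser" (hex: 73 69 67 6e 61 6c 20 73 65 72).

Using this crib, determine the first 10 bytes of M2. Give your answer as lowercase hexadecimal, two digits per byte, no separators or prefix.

First, C1 ⊕ C2 = (M1 ⊕ K) ⊕ (M2 ⊕ K) = M1 ⊕ M2, so the key drops out. Then M2 = (M1 ⊕ M2) ⊕ M1 over the first 10 bytes.
byte 0: (b0 XOR d9) XOR 73 = 69 XOR 73 = 1a
byte 1: (dd XOR be) XOR 69 = 63 XOR 69 = 0a
byte 2: (cf XOR b4) XOR 67 = 7b XOR 67 = 1c
byte 3: (bc XOR 27) XOR 6e = 9b XOR 6e = f5
byte 4: (72 XOR 83) XOR 61 = f1 XOR 61 = 90
byte 5: (32 XOR 78) XOR 6c = 4a XOR 6c = 26
byte 6: (ed XOR 46) XOR 20 = ab XOR 20 = 8b
byte 7: (00 XOR a6) XOR 73 = a6 XOR 73 = d5
byte 8: (d5 XOR ca) XOR 65 = 1f XOR 65 = 7a
byte 9: (d8 XOR 07) XOR 72 = df XOR 72 = ad

1a0a1cf590268bd57aad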